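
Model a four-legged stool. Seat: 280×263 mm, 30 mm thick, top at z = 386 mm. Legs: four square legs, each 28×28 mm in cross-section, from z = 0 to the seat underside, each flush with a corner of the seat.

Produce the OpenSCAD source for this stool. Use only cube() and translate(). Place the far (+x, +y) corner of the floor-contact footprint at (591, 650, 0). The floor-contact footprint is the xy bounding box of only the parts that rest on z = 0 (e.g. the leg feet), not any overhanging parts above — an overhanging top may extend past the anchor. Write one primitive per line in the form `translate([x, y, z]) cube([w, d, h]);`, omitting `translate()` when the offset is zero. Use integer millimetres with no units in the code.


translate([311, 387, 356]) cube([280, 263, 30]);
translate([311, 387, 0]) cube([28, 28, 356]);
translate([563, 387, 0]) cube([28, 28, 356]);
translate([311, 622, 0]) cube([28, 28, 356]);
translate([563, 622, 0]) cube([28, 28, 356]);


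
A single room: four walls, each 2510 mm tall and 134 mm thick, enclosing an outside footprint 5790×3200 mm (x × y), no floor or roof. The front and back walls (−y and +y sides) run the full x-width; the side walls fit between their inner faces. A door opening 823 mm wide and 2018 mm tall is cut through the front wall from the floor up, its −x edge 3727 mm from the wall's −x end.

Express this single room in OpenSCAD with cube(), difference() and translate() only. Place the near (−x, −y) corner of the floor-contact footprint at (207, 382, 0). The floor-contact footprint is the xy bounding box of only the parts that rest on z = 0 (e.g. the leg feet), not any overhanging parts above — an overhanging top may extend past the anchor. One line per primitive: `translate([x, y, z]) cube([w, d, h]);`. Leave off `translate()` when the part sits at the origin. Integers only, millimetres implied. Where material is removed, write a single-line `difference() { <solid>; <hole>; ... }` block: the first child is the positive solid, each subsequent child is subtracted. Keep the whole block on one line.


difference() { translate([207, 382, 0]) cube([5790, 134, 2510]); translate([3934, 382, 0]) cube([823, 134, 2018]); }
translate([207, 3448, 0]) cube([5790, 134, 2510]);
translate([207, 516, 0]) cube([134, 2932, 2510]);
translate([5863, 516, 0]) cube([134, 2932, 2510]);


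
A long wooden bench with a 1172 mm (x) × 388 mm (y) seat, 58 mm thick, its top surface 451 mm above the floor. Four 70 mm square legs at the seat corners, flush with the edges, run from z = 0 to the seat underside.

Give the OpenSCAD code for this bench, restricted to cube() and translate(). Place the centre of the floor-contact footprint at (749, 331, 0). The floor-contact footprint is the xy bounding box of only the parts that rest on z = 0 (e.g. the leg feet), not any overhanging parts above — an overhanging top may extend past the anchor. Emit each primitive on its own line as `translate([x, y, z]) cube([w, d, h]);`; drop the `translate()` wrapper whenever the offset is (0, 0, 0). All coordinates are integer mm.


translate([163, 137, 393]) cube([1172, 388, 58]);
translate([163, 137, 0]) cube([70, 70, 393]);
translate([163, 455, 0]) cube([70, 70, 393]);
translate([1265, 137, 0]) cube([70, 70, 393]);
translate([1265, 455, 0]) cube([70, 70, 393]);


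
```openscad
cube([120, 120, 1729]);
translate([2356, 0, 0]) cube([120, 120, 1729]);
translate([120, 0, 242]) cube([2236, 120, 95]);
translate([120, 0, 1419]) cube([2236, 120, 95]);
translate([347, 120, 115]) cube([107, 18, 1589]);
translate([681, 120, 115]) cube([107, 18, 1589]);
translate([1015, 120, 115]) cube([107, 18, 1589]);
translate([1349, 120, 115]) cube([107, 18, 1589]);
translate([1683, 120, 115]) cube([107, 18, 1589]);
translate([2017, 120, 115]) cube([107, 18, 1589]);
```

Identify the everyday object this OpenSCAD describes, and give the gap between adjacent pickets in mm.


A fence section. The picket gap is 227 mm.

Two posts, two rails, 6 pickets — a fence section. Span 2236 mm holds 6 pickets of 107 mm with 7 equal gaps: ⌊(2236 − 6·107) / 7⌋ = 227 mm.


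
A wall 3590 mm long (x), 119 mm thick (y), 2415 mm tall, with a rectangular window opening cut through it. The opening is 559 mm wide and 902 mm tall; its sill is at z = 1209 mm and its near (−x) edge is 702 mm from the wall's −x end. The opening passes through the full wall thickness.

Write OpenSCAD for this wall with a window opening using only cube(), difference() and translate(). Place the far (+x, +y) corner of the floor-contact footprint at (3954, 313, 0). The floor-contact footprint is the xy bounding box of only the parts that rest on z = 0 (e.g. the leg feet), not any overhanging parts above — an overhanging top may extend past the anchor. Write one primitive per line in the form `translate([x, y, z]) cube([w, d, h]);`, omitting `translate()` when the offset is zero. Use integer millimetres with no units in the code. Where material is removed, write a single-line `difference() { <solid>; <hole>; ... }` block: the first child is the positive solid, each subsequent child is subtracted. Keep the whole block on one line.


difference() { translate([364, 194, 0]) cube([3590, 119, 2415]); translate([1066, 194, 1209]) cube([559, 119, 902]); }


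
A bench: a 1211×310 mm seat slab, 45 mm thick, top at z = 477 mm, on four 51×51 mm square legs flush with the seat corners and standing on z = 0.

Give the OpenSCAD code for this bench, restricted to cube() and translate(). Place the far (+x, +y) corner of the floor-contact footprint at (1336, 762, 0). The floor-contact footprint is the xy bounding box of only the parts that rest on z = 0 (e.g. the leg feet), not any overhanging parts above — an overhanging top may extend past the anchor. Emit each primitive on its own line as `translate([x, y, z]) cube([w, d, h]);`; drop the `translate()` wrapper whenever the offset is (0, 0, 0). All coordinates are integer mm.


translate([125, 452, 432]) cube([1211, 310, 45]);
translate([125, 452, 0]) cube([51, 51, 432]);
translate([125, 711, 0]) cube([51, 51, 432]);
translate([1285, 452, 0]) cube([51, 51, 432]);
translate([1285, 711, 0]) cube([51, 51, 432]);


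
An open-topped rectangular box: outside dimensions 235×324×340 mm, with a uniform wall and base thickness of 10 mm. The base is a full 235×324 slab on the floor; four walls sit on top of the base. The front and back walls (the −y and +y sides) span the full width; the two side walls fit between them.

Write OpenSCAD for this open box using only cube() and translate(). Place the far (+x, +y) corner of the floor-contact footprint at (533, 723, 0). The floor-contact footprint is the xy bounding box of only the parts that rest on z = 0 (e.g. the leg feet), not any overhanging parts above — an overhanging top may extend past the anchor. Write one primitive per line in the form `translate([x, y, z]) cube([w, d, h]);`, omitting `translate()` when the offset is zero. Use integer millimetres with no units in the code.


translate([298, 399, 0]) cube([235, 324, 10]);
translate([298, 399, 10]) cube([235, 10, 330]);
translate([298, 713, 10]) cube([235, 10, 330]);
translate([298, 409, 10]) cube([10, 304, 330]);
translate([523, 409, 10]) cube([10, 304, 330]);


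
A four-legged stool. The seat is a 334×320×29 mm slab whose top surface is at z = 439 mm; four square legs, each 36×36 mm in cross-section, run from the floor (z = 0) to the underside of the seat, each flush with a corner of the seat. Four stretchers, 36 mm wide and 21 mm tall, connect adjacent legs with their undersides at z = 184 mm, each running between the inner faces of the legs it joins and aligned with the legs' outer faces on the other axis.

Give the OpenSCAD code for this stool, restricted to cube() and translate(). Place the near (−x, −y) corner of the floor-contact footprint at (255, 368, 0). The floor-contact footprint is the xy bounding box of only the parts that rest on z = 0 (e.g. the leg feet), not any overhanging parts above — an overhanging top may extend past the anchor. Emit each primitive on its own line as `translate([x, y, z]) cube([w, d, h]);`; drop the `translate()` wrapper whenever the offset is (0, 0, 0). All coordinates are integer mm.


translate([255, 368, 410]) cube([334, 320, 29]);
translate([255, 368, 0]) cube([36, 36, 410]);
translate([553, 368, 0]) cube([36, 36, 410]);
translate([255, 652, 0]) cube([36, 36, 410]);
translate([553, 652, 0]) cube([36, 36, 410]);
translate([291, 368, 184]) cube([262, 36, 21]);
translate([291, 652, 184]) cube([262, 36, 21]);
translate([255, 404, 184]) cube([36, 248, 21]);
translate([553, 404, 184]) cube([36, 248, 21]);


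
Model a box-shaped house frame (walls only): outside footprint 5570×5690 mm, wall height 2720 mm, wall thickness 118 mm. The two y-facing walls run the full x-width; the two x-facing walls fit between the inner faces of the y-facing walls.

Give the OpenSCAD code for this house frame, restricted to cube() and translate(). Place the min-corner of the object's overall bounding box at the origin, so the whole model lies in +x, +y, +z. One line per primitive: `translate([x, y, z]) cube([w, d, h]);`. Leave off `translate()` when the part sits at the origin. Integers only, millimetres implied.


cube([5570, 118, 2720]);
translate([0, 5572, 0]) cube([5570, 118, 2720]);
translate([0, 118, 0]) cube([118, 5454, 2720]);
translate([5452, 118, 0]) cube([118, 5454, 2720]);


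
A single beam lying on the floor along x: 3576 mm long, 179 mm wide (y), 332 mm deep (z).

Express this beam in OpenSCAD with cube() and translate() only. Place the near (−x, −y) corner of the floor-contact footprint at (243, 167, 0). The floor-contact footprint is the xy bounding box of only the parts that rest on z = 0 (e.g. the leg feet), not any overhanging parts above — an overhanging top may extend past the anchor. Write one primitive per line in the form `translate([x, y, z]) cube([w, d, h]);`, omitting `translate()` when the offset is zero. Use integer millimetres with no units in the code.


translate([243, 167, 0]) cube([3576, 179, 332]);


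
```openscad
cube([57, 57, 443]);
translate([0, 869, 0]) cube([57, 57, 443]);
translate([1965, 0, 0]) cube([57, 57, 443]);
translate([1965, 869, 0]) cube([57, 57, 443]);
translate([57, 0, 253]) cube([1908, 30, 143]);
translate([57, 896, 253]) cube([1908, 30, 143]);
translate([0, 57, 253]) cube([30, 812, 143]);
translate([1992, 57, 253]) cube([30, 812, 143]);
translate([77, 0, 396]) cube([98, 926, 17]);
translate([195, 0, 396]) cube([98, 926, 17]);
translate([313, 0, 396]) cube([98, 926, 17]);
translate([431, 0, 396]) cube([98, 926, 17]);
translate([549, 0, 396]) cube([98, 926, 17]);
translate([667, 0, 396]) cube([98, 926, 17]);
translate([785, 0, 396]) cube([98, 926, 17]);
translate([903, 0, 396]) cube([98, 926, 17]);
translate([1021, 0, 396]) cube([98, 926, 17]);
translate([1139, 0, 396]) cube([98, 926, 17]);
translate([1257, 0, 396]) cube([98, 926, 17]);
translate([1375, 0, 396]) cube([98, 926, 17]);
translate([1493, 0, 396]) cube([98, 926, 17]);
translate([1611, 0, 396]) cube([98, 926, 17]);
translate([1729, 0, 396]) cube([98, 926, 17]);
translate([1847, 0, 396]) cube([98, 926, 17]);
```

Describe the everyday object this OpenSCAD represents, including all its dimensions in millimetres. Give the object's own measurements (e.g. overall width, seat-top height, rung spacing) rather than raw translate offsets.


A bed frame 2022 mm long (x) by 926 mm wide (y). Four 57×57 mm corner posts, 443 mm tall, at the corners of the footprint. Four rails of 30 mm thickness and 143 mm height run between adjacent posts with their undersides at z = 253 mm, their outer faces flush with the outside of the frame (the two x-running rails run between the posts' inner faces; the two y-running rails run between the posts' inner faces). 16 slats, each 98 mm wide (x) and 17 mm thick, lie across the top of the two x-running rails, running the full 926 mm width of the frame in y; along x they sit between the end posts with a 20 mm gap after the −x posts and between neighbouring slats and before the +x posts.


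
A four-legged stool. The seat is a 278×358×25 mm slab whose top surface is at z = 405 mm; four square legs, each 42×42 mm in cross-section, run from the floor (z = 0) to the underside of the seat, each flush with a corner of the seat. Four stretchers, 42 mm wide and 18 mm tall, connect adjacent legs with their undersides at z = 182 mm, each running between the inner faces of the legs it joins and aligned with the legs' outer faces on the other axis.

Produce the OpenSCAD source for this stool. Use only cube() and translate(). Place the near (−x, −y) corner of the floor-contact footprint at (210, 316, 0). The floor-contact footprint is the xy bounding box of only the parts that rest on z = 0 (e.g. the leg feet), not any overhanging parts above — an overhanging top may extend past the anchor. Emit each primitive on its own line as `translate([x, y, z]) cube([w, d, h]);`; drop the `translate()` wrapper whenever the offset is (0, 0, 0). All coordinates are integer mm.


translate([210, 316, 380]) cube([278, 358, 25]);
translate([210, 316, 0]) cube([42, 42, 380]);
translate([446, 316, 0]) cube([42, 42, 380]);
translate([210, 632, 0]) cube([42, 42, 380]);
translate([446, 632, 0]) cube([42, 42, 380]);
translate([252, 316, 182]) cube([194, 42, 18]);
translate([252, 632, 182]) cube([194, 42, 18]);
translate([210, 358, 182]) cube([42, 274, 18]);
translate([446, 358, 182]) cube([42, 274, 18]);


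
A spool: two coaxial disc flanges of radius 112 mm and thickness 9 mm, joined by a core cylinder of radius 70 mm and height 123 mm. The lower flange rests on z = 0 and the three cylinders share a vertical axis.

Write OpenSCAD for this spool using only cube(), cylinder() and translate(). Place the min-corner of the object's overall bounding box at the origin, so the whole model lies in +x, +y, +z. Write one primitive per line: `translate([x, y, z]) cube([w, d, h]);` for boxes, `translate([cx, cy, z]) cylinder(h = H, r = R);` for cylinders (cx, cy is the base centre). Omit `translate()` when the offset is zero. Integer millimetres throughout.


translate([112, 112, 0]) cylinder(h = 9, r = 112);
translate([112, 112, 9]) cylinder(h = 123, r = 70);
translate([112, 112, 132]) cylinder(h = 9, r = 112);


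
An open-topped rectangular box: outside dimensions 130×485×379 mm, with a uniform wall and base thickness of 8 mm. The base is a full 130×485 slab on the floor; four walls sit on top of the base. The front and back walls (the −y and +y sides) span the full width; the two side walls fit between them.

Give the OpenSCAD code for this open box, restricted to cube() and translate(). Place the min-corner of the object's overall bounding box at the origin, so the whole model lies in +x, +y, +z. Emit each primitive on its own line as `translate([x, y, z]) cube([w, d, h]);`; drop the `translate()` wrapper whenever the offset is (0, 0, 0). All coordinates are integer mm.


cube([130, 485, 8]);
translate([0, 0, 8]) cube([130, 8, 371]);
translate([0, 477, 8]) cube([130, 8, 371]);
translate([0, 8, 8]) cube([8, 469, 371]);
translate([122, 8, 8]) cube([8, 469, 371]);


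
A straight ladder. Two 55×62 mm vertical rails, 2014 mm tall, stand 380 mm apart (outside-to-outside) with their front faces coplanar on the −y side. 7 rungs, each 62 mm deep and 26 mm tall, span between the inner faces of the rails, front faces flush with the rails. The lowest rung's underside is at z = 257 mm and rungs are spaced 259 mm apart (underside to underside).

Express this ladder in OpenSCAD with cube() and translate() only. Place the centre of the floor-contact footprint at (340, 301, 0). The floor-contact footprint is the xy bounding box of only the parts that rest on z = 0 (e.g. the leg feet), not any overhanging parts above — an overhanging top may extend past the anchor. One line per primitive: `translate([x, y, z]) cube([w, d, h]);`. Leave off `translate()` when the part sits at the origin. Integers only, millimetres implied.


translate([150, 270, 0]) cube([55, 62, 2014]);
translate([475, 270, 0]) cube([55, 62, 2014]);
translate([205, 270, 257]) cube([270, 62, 26]);
translate([205, 270, 516]) cube([270, 62, 26]);
translate([205, 270, 775]) cube([270, 62, 26]);
translate([205, 270, 1034]) cube([270, 62, 26]);
translate([205, 270, 1293]) cube([270, 62, 26]);
translate([205, 270, 1552]) cube([270, 62, 26]);
translate([205, 270, 1811]) cube([270, 62, 26]);


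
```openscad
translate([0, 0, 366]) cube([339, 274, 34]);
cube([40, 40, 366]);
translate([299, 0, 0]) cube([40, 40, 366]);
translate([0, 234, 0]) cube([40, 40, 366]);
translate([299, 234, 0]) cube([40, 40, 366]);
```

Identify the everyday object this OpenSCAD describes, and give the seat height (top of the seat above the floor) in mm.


A stool. The seat height is 400 mm.

A 339×274×34 slab at z = 366 on four corner posts — a stool. The seat top is 366 + 34 = 400 mm.


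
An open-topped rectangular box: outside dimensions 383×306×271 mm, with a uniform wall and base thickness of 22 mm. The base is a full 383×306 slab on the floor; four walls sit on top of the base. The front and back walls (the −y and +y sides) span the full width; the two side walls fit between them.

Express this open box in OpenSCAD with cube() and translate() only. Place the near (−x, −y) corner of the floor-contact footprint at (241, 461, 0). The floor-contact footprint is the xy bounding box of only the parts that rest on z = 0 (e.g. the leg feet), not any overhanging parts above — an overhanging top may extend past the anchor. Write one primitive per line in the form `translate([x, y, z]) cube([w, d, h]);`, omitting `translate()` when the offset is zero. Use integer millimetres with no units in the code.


translate([241, 461, 0]) cube([383, 306, 22]);
translate([241, 461, 22]) cube([383, 22, 249]);
translate([241, 745, 22]) cube([383, 22, 249]);
translate([241, 483, 22]) cube([22, 262, 249]);
translate([602, 483, 22]) cube([22, 262, 249]);


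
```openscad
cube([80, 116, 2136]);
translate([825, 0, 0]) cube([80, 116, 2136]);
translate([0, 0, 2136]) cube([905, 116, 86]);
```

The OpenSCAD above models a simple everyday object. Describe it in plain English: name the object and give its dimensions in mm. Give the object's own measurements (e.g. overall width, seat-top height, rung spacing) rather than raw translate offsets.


A door frame. The clear opening is 745 mm wide and 2136 mm high. Two 80 mm wide jambs, 116 mm deep, stand either side of the opening from the floor to the top of the opening. A 86 mm thick head sits across the top of both jambs, spanning the full outside width of the frame.


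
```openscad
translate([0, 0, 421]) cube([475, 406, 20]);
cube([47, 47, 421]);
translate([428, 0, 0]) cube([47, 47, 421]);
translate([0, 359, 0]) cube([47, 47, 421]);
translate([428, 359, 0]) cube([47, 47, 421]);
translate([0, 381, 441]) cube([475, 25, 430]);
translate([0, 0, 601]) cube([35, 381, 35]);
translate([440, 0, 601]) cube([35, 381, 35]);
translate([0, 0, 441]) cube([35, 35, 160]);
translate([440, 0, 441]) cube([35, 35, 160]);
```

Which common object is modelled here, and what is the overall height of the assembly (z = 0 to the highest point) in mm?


A chair. The overall height is 871 mm.

A slab on four corner posts with a tall panel at the back — a chair. The seat slab sits at z = 421 with thickness 20, and the 430 mm backrest starts at the seat top, so the overall height is 421 + 20 + 430 = 871 mm.


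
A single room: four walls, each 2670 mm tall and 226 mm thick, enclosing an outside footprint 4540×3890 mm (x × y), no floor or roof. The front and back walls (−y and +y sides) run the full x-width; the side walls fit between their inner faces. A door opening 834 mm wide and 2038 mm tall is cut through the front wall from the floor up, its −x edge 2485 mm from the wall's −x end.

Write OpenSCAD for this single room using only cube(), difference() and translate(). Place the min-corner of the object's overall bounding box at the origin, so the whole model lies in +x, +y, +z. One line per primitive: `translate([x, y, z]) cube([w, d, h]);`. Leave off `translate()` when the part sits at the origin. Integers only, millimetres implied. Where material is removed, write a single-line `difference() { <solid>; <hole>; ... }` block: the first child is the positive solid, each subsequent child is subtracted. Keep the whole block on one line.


difference() { cube([4540, 226, 2670]); translate([2485, 0, 0]) cube([834, 226, 2038]); }
translate([0, 3664, 0]) cube([4540, 226, 2670]);
translate([0, 226, 0]) cube([226, 3438, 2670]);
translate([4314, 226, 0]) cube([226, 3438, 2670]);


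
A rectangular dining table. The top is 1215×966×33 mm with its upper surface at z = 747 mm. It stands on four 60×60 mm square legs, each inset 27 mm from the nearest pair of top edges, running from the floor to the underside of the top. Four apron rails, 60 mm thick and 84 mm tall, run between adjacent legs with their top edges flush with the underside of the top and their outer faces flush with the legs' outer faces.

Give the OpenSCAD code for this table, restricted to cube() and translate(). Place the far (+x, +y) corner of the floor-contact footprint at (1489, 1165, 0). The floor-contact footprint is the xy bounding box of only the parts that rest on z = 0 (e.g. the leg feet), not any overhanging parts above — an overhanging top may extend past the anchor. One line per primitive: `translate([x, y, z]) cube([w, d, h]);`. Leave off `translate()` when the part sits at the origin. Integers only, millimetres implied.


translate([301, 226, 714]) cube([1215, 966, 33]);
translate([328, 253, 0]) cube([60, 60, 714]);
translate([1429, 253, 0]) cube([60, 60, 714]);
translate([328, 1105, 0]) cube([60, 60, 714]);
translate([1429, 1105, 0]) cube([60, 60, 714]);
translate([388, 253, 630]) cube([1041, 60, 84]);
translate([388, 1105, 630]) cube([1041, 60, 84]);
translate([328, 313, 630]) cube([60, 792, 84]);
translate([1429, 313, 630]) cube([60, 792, 84]);


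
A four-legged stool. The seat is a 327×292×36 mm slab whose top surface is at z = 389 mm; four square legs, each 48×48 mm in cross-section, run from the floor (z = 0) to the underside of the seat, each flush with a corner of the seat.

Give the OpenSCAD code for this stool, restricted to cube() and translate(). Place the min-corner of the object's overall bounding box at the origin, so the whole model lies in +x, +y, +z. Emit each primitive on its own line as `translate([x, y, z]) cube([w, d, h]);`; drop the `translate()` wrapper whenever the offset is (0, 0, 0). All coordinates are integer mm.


translate([0, 0, 353]) cube([327, 292, 36]);
cube([48, 48, 353]);
translate([279, 0, 0]) cube([48, 48, 353]);
translate([0, 244, 0]) cube([48, 48, 353]);
translate([279, 244, 0]) cube([48, 48, 353]);


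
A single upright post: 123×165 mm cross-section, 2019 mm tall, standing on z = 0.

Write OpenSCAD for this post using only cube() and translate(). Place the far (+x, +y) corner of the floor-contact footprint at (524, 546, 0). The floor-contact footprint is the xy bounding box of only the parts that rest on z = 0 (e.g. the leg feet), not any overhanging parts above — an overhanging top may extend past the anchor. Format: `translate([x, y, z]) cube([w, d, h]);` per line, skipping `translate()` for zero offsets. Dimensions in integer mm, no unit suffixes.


translate([401, 381, 0]) cube([123, 165, 2019]);


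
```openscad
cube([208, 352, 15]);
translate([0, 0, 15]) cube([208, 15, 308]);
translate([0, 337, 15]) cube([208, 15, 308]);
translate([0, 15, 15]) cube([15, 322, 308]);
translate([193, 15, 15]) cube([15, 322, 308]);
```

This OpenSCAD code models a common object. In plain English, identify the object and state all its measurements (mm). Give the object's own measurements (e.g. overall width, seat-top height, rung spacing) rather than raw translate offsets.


An open-topped rectangular box: outside dimensions 208×352×323 mm, with a uniform wall and base thickness of 15 mm. The base is a full 208×352 slab on the floor; four walls sit on top of the base. The front and back walls (the −y and +y sides) span the full width; the two side walls fit between them.


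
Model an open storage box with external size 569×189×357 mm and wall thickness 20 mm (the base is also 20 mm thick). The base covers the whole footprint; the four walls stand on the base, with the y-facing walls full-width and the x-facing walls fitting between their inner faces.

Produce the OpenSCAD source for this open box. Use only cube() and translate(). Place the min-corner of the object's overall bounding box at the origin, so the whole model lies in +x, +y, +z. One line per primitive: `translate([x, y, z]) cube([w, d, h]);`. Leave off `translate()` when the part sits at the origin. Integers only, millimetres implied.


cube([569, 189, 20]);
translate([0, 0, 20]) cube([569, 20, 337]);
translate([0, 169, 20]) cube([569, 20, 337]);
translate([0, 20, 20]) cube([20, 149, 337]);
translate([549, 20, 20]) cube([20, 149, 337]);


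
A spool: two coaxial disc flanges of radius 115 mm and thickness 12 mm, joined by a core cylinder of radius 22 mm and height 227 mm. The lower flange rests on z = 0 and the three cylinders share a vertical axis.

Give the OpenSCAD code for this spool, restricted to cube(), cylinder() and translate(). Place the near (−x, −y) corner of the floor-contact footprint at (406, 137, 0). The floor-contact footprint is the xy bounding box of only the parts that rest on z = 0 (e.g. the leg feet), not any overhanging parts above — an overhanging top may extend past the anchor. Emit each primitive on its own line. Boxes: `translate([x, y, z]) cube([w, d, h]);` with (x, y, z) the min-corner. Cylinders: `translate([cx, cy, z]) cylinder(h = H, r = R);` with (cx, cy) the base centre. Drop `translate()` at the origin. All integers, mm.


translate([521, 252, 0]) cylinder(h = 12, r = 115);
translate([521, 252, 12]) cylinder(h = 227, r = 22);
translate([521, 252, 239]) cylinder(h = 12, r = 115);


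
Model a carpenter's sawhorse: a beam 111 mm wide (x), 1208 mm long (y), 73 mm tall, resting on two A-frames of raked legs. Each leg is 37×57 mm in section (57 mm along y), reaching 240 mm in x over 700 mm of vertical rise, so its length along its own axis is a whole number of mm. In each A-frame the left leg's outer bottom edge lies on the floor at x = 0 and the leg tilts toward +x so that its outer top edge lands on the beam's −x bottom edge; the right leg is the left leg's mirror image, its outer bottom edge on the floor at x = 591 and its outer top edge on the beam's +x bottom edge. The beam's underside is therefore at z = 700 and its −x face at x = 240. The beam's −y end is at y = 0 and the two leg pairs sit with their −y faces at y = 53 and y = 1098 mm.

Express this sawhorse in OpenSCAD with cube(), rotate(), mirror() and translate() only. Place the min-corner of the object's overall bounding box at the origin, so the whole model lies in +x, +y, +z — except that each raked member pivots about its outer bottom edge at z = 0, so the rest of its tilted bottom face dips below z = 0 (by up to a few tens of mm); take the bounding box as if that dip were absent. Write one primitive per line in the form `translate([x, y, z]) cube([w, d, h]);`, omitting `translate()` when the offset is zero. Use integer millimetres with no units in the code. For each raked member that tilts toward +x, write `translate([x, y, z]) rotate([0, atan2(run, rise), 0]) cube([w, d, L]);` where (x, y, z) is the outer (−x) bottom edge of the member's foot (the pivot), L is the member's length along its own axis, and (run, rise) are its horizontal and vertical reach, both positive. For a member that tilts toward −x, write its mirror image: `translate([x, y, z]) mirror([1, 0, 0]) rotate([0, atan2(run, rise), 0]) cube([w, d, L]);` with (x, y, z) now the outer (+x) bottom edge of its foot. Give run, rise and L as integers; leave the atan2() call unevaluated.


translate([240, 0, 700]) cube([111, 1208, 73]);
translate([0, 53, 0]) rotate([0, atan2(240, 700), 0]) cube([37, 57, 740]);
translate([591, 53, 0]) mirror([1, 0, 0]) rotate([0, atan2(240, 700), 0]) cube([37, 57, 740]);
translate([0, 1098, 0]) rotate([0, atan2(240, 700), 0]) cube([37, 57, 740]);
translate([591, 1098, 0]) mirror([1, 0, 0]) rotate([0, atan2(240, 700), 0]) cube([37, 57, 740]);


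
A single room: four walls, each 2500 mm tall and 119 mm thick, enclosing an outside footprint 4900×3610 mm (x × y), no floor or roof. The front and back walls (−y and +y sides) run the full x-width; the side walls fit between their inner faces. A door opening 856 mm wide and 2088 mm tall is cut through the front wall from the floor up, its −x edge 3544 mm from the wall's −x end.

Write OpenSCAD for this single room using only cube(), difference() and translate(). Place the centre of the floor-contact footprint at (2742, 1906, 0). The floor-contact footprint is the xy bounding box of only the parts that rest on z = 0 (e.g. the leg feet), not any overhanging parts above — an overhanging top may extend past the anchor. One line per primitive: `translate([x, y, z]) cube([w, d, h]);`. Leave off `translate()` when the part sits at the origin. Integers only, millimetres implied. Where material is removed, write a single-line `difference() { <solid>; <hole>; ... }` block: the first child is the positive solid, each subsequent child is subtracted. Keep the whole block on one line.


difference() { translate([292, 101, 0]) cube([4900, 119, 2500]); translate([3836, 101, 0]) cube([856, 119, 2088]); }
translate([292, 3592, 0]) cube([4900, 119, 2500]);
translate([292, 220, 0]) cube([119, 3372, 2500]);
translate([5073, 220, 0]) cube([119, 3372, 2500]);


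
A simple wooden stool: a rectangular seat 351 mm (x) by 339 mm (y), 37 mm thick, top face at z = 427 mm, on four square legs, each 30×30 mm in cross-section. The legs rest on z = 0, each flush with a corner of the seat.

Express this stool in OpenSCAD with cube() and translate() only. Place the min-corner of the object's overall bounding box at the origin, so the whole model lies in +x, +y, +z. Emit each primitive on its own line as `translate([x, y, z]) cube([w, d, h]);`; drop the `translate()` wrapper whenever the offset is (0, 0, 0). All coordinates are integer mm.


translate([0, 0, 390]) cube([351, 339, 37]);
cube([30, 30, 390]);
translate([321, 0, 0]) cube([30, 30, 390]);
translate([0, 309, 0]) cube([30, 30, 390]);
translate([321, 309, 0]) cube([30, 30, 390]);


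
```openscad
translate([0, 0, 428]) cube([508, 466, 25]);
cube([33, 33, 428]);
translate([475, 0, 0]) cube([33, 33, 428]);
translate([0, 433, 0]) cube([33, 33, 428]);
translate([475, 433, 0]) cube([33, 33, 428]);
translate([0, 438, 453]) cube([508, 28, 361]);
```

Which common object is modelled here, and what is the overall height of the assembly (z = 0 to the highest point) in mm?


A chair. The overall height is 814 mm.

A slab on four corner posts with a tall panel at the back — a chair. The seat slab sits at z = 428 with thickness 25, and the 361 mm backrest starts at the seat top, so the overall height is 428 + 25 + 361 = 814 mm.


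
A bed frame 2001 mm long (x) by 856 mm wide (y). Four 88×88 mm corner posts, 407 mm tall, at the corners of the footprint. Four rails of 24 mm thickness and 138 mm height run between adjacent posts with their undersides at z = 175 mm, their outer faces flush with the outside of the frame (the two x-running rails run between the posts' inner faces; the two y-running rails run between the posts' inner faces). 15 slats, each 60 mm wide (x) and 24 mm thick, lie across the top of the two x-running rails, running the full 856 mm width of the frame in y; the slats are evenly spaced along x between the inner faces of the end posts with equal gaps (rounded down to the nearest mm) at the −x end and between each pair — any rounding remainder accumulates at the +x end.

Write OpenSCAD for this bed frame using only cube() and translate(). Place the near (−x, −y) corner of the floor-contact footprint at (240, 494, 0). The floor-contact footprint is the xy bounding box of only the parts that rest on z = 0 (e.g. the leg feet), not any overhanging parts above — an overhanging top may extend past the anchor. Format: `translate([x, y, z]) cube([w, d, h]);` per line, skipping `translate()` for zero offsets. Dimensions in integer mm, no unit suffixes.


// slat z = rail_z + rail_h = 175 + 138 = 313
// slat gap = ⌊(1825 − 15·60) / 16⌋ = 57
translate([240, 494, 0]) cube([88, 88, 407]);
translate([240, 1262, 0]) cube([88, 88, 407]);
translate([2153, 494, 0]) cube([88, 88, 407]);
translate([2153, 1262, 0]) cube([88, 88, 407]);
translate([328, 494, 175]) cube([1825, 24, 138]);
translate([328, 1326, 175]) cube([1825, 24, 138]);
translate([240, 582, 175]) cube([24, 680, 138]);
translate([2217, 582, 175]) cube([24, 680, 138]);
translate([385, 494, 313]) cube([60, 856, 24]);
translate([502, 494, 313]) cube([60, 856, 24]);
translate([619, 494, 313]) cube([60, 856, 24]);
translate([736, 494, 313]) cube([60, 856, 24]);
translate([853, 494, 313]) cube([60, 856, 24]);
translate([970, 494, 313]) cube([60, 856, 24]);
translate([1087, 494, 313]) cube([60, 856, 24]);
translate([1204, 494, 313]) cube([60, 856, 24]);
translate([1321, 494, 313]) cube([60, 856, 24]);
translate([1438, 494, 313]) cube([60, 856, 24]);
translate([1555, 494, 313]) cube([60, 856, 24]);
translate([1672, 494, 313]) cube([60, 856, 24]);
translate([1789, 494, 313]) cube([60, 856, 24]);
translate([1906, 494, 313]) cube([60, 856, 24]);
translate([2023, 494, 313]) cube([60, 856, 24]);


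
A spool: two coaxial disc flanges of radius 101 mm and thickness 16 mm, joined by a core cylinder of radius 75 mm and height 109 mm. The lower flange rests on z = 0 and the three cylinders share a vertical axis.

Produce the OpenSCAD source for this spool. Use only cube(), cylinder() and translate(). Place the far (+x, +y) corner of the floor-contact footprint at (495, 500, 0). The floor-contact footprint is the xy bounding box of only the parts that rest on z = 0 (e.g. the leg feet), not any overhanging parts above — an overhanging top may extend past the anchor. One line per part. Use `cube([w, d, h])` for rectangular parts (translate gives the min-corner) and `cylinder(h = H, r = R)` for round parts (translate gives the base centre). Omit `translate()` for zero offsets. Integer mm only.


translate([394, 399, 0]) cylinder(h = 16, r = 101);
translate([394, 399, 16]) cylinder(h = 109, r = 75);
translate([394, 399, 125]) cylinder(h = 16, r = 101);


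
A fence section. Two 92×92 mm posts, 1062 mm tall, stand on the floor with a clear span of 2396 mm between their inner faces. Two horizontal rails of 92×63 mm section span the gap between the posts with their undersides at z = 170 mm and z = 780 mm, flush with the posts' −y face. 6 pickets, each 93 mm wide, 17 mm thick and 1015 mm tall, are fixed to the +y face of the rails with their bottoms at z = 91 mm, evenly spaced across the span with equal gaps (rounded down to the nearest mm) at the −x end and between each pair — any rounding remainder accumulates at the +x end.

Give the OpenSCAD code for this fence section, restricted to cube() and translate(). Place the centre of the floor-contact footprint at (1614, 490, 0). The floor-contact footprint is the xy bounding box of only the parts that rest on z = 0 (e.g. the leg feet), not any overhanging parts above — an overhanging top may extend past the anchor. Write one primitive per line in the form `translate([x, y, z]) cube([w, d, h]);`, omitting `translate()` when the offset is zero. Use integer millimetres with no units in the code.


translate([324, 444, 0]) cube([92, 92, 1062]);
translate([2812, 444, 0]) cube([92, 92, 1062]);
translate([416, 444, 170]) cube([2396, 92, 63]);
translate([416, 444, 780]) cube([2396, 92, 63]);
translate([678, 536, 91]) cube([93, 17, 1015]);
translate([1033, 536, 91]) cube([93, 17, 1015]);
translate([1388, 536, 91]) cube([93, 17, 1015]);
translate([1743, 536, 91]) cube([93, 17, 1015]);
translate([2098, 536, 91]) cube([93, 17, 1015]);
translate([2453, 536, 91]) cube([93, 17, 1015]);


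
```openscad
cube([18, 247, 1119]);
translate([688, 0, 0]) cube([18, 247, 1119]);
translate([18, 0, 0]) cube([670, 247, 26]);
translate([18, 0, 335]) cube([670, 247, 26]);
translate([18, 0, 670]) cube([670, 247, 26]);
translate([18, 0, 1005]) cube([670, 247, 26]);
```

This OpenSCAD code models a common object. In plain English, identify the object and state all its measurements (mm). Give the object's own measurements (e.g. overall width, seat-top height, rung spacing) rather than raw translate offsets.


An open bookshelf. Two side panels, each 18 mm thick, 247 mm deep and 1119 mm tall, stand 706 mm apart (outside-to-outside). Between them sit 4 shelves, each 26 mm thick and 247 mm deep, spanning the full gap between the sides. The bottom shelf rests on the floor (its underside at z = 0) and the clear gap between one shelf's top and the next shelf's underside is 309 mm.


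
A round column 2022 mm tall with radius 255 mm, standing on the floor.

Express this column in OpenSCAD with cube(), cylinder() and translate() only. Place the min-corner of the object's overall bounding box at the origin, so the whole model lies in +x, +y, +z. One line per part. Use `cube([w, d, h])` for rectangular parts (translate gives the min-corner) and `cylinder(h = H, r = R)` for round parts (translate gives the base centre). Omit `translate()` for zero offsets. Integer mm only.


translate([255, 255, 0]) cylinder(h = 2022, r = 255);


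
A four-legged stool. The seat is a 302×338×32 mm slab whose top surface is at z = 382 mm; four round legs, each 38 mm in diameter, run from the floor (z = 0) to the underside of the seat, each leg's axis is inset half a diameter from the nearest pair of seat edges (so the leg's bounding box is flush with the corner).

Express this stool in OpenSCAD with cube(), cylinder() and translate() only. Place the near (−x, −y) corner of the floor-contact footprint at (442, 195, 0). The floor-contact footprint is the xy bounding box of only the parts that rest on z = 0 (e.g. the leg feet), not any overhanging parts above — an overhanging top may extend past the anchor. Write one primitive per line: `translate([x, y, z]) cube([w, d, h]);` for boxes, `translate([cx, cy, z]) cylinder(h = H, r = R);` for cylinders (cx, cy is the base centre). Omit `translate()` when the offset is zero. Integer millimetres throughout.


// leg_h = 382 - 32 = 350
translate([442, 195, 350]) cube([302, 338, 32]);
translate([461, 214, 0]) cylinder(h = 350, r = 19);
translate([725, 214, 0]) cylinder(h = 350, r = 19);
translate([461, 514, 0]) cylinder(h = 350, r = 19);
translate([725, 514, 0]) cylinder(h = 350, r = 19);


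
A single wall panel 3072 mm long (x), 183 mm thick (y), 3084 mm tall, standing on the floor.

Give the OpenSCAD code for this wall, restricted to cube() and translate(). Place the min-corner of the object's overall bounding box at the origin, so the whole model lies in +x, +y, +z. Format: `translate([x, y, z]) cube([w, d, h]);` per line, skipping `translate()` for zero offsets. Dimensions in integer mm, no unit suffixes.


cube([3072, 183, 3084]);


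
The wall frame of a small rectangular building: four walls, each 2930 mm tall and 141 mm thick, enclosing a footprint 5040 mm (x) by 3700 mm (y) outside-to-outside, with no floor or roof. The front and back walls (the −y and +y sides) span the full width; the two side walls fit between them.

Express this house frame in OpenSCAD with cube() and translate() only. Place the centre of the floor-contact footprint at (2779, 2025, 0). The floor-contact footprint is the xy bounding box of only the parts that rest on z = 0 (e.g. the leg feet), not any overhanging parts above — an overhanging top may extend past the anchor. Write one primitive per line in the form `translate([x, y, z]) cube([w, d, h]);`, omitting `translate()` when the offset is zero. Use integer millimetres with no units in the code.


translate([259, 175, 0]) cube([5040, 141, 2930]);
translate([259, 3734, 0]) cube([5040, 141, 2930]);
translate([259, 316, 0]) cube([141, 3418, 2930]);
translate([5158, 316, 0]) cube([141, 3418, 2930]);
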